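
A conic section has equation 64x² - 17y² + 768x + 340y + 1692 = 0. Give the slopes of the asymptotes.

Group: 64(x² + 12x) -17(y² - 20y) = -1692
64(x + 6)² -17(y - 10)² = -1692 + 2304 - 1700 = -1088
Divide by -1088: (y - 10)²/64 - (x + 6)²/17 = 1
Hyperbola, center (-6, 10), transverse axis vertical; a² = 64, b² = 17.
For a vertical hyperbola the asymptotes have slope ±a/b.
Here that is ±8/√17 = ±8√17/17.

8√17/17 and -8√17/17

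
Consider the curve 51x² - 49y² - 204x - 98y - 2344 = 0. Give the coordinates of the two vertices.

(-5, -1) and (9, -1)

Group: 51(x² - 4x) -49(y² + 2y) = 2344
Completing the square gives 51(x - 2)² -49(y + 1)² = 2344 + 204 - 49 = 2499.
Divide through by 2499 to get (x - 2)²/49 - (y + 1)²/51 = 1.
Hyperbola, center (2, -1), transverse axis horizontal; a² = 49, b² = 51.
a = 7. Vertices at (h ± a, k).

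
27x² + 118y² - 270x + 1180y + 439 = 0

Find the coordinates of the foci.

Group: 27(x² - 10x) + 118(y² + 10y) = -439
Complete the square: 27(x - 5)² + 118(y + 5)² = -439 + 675 + 2950 = 3186
Divide through by 3186 to get (x - 5)²/118 + (y + 5)²/27 = 1.
Ellipse, center (5, -5), major axis horizontal; a² = 118, b² = 27.
c² = a² - b² = 118 - 27 = 91, so c = √91.
Foci lie on the horizontal axis through the center: (h ± c, k).

(5 - √91, -5) and (5 + √91, -5)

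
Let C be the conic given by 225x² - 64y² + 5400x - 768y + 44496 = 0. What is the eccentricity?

Group: 225(x² + 24x) -64(y² + 12y) = -44496
225(x + 12)² -64(y + 6)² = -44496 + 32400 - 2304 = -14400
Dividing both sides by -14400: (y + 6)²/225 - (x + 12)²/64 = 1
Hyperbola, center (-12, -6), transverse axis vertical; a² = 225, b² = 64.
c² = a² + b² = 289, so c = 17.
e = c/a = 17/15.

e = 17/15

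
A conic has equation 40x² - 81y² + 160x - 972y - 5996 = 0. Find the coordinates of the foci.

40(x² + 4x) -81(y² + 12y) = 5996
40(x + 2)² -81(y + 6)² = 5996 + 160 - 2916 = 3240
Divide through by 3240 to get (x + 2)²/81 - (y + 6)²/40 = 1.
Hyperbola, center (-2, -6), transverse axis horizontal; a² = 81, b² = 40.
c² = a² + b² = 81 + 40 = 121, so c = 11.
Foci lie on the horizontal axis through the center: (h ± c, k).

(-13, -6) and (9, -6)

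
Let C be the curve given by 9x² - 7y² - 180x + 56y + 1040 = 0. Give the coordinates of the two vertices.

(10, -2) and (10, 10)

Rearranging, 9(x² - 20x) -7(y² - 8y) = -1040.
Completing the square gives 9(x - 10)² -7(y - 4)² = -1040 + 900 - 112 = -252.
Dividing both sides by -252: (y - 4)²/36 - (x - 10)²/28 = 1
Hyperbola, center (10, 4), transverse axis vertical; a² = 36, b² = 28.
a = 6. Vertices at (h, k ± a).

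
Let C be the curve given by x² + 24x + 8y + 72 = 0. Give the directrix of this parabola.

y = 11

Only x is squared. Complete the square in x: (x + 12)² = -8(y - 9).
Vertex (-12, 9); 4p = -8 so p = -2. Opens down.
Directrix is the horizontal line y = k − p = 9 − (-2) = 11.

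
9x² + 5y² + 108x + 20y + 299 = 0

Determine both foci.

Group the x- and y-terms: 9(x² + 12x) + 5(y² + 4y) = -299
Completing the square gives 9(x + 6)² + 5(y + 2)² = -299 + 324 + 20 = 45.
Divide through by 45 to get (x + 6)²/5 + (y + 2)²/9 = 1.
Ellipse, center (-6, -2), major axis vertical; a² = 9, b² = 5.
c² = a² - b² = 9 - 5 = 4, so c = 2.
Foci lie on the vertical axis through the center: (h, k ± c).

(-6, -4) and (-6, 0)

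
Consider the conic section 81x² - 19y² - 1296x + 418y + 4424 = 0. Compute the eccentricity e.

e = 10/9

81(x² - 16x) -19(y² - 22y) = -4424
81(x - 8)² -19(y - 11)² = -4424 + 5184 - 2299 = -1539
Dividing both sides by -1539: (y - 11)²/81 - (x - 8)²/19 = 1
Hyperbola, center (8, 11), transverse axis vertical; a² = 81, b² = 19.
c² = a² + b² = 100, so c = 10.
e = c/a = 10/9.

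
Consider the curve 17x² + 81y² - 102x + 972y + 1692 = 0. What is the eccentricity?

e = 8/9

Collect terms: 17(x² - 6x) + 81(y² + 12y) = -1692
Completing the square gives 17(x - 3)² + 81(y + 6)² = -1692 + 153 + 2916 = 1377.
Dividing both sides by 1377: (x - 3)²/81 + (y + 6)²/17 = 1
Ellipse, center (3, -6), major axis horizontal; a² = 81, b² = 17.
c² = a² - b² = 64, so c = 8.
e = c/a = 8/9.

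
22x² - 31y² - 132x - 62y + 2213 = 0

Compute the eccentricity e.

e = √1166/22

22(x² - 6x) -31(y² + 2y) = -2213
Complete the square: 22(x - 3)² -31(y + 1)² = -2213 + 198 - 31 = -2046
Dividing both sides by -2046: (y + 1)²/66 - (x - 3)²/93 = 1
Hyperbola, center (3, -1), transverse axis vertical; a² = 66, b² = 93.
c² = a² + b² = 159, so c = √159.
e = c/a = √159/√66 = √1166/22.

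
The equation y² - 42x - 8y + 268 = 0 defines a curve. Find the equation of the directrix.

x = -9/2

Only y is squared. Complete the square in y: (y - 4)² = 42(x - 6).
Vertex (6, 4); 4p = 42 so p = 21/2. Opens right.
Directrix is the vertical line x = h − p = 6 − (21/2) = -9/2.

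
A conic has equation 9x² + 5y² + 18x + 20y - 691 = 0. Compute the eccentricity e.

Group: 9(x² + 2x) + 5(y² + 4y) = 691
Complete the square in x and y: 9(x + 1)² + 5(y + 2)² = 691 + 9 + 20 = 720
Dividing both sides by 720: (x + 1)²/80 + (y + 2)²/144 = 1
Ellipse, center (-1, -2), major axis vertical; a² = 144, b² = 80.
c² = a² - b² = 64, so c = 8.
e = c/a = 8/12 = 2/3.

e = 2/3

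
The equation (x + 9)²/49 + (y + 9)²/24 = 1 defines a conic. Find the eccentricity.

e = 5/7

Center (-9, -9). The larger denominator 49 sits under the x-term, so the major axis is horizontal; a² = 49, b² = 24.
c² = a² - b² = 25, so c = 5.
e = c/a = 5/7.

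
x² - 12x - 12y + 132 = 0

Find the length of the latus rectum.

Only x is squared. Complete the square in x: (x - 6)² = 12(y - 8).
Vertex (6, 8); 4p = 12 so p = 3. Opens up.
Latus rectum length = |4p| = 12.

12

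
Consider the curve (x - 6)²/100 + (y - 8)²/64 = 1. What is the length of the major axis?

Center (6, 8). The larger denominator 100 sits under the x-term, so the major axis is horizontal; a² = 100, b² = 64.
a² = 100 so a = 10; the major axis has length 2a = 20.

20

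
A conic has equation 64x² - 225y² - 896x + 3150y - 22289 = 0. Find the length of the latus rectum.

128/15

Group: 64(x² - 14x) -225(y² - 14y) = 22289
Complete the square in x and y: 64(x - 7)² -225(y - 7)² = 22289 + 3136 - 11025 = 14400
Dividing both sides by 14400: (x - 7)²/225 - (y - 7)²/64 = 1
Hyperbola, center (7, 7), transverse axis horizontal; a² = 225, b² = 64.
Latus rectum length = 2b²/a = 2·64/15 = 128/15.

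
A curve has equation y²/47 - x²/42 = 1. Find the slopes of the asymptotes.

√1974/42 and -√1974/42

Center (0, 0). The positive term is the y-term, so the transverse axis is vertical; a² = 47, b² = 42.
For a vertical hyperbola the asymptotes have slope ±a/b.
Here that is ±√47/√42 = ±√1974/42.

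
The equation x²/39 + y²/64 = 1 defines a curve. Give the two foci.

Center (0, 0). The larger denominator 64 sits under the y-term, so the major axis is vertical; a² = 64, b² = 39.
c² = a² - b² = 64 - 39 = 25, so c = 5.
Foci lie on the vertical axis through the center: (h, k ± c).

(0, -5) and (0, 5)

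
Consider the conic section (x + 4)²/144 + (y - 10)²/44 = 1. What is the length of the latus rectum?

Center (-4, 10). The larger denominator 144 sits under the x-term, so the major axis is horizontal; a² = 144, b² = 44.
Latus rectum length = 2b²/a = 2·44/12 = 22/3.

22/3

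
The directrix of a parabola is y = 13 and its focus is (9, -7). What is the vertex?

The vertex is the midpoint between the focus and the directrix along the axis of symmetry.
Axis is vertical (directrix is horizontal). Vertex y-coordinate = (-7 + 13)/2 = 3; x-coordinate = 9.

(9, 3)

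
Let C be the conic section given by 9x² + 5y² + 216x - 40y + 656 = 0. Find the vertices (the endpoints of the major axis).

(-12, -8) and (-12, 16)

9(x² + 24x) + 5(y² - 8y) = -656
Complete the square: 9(x + 12)² + 5(y - 4)² = -656 + 1296 + 80 = 720
Divide through by 720 to get (x + 12)²/80 + (y - 4)²/144 = 1.
Ellipse, center (-12, 4), major axis vertical; a² = 144, b² = 80.
a = 12. Vertices at (h, k ± a).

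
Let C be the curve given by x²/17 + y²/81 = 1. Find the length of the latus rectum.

34/9

Center (0, 0). The larger denominator 81 sits under the y-term, so the major axis is vertical; a² = 81, b² = 17.
Latus rectum length = 2b²/a = 2·17/9 = 34/9.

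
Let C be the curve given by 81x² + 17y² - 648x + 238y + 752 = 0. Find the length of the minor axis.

Group the x- and y-terms: 81(x² - 8x) + 17(y² + 14y) = -752
Complete the square: 81(x - 4)² + 17(y + 7)² = -752 + 1296 + 833 = 1377
Divide by 1377: (x - 4)²/17 + (y + 7)²/81 = 1
Ellipse, center (4, -7), major axis vertical; a² = 81, b² = 17.
b² = 17 so b = √17; the minor axis has length 2b = 2√17.

2√17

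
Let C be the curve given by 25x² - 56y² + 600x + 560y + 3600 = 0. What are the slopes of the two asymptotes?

5√14/28 and -5√14/28

Group: 25(x² + 24x) -56(y² - 10y) = -3600
Completing the square gives 25(x + 12)² -56(y - 5)² = -3600 + 3600 - 1400 = -1400.
Dividing both sides by -1400: (y - 5)²/25 - (x + 12)²/56 = 1
Hyperbola, center (-12, 5), transverse axis vertical; a² = 25, b² = 56.
For a vertical hyperbola the asymptotes have slope ±a/b.
Here that is ±5/2√14 = ±5√14/28.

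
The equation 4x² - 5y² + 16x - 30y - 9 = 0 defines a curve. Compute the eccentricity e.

Group the x- and y-terms: 4(x² + 4x) -5(y² + 6y) = 9
4(x + 2)² -5(y + 3)² = 9 + 16 - 45 = -20
Divide through by -20 to get (y + 3)²/4 - (x + 2)²/5 = 1.
Hyperbola, center (-2, -3), transverse axis vertical; a² = 4, b² = 5.
c² = a² + b² = 9, so c = 3.
e = c/a = 3/2.

e = 3/2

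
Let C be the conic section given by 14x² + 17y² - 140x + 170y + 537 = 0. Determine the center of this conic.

Group the x- and y-terms: 14(x² - 10x) + 17(y² + 10y) = -537
Completing the square gives 14(x - 5)² + 17(y + 5)² = -537 + 350 + 425 = 238.
Divide by 238: (x - 5)²/17 + (y + 5)²/14 = 1
Ellipse with center (5, -5).

(5, -5)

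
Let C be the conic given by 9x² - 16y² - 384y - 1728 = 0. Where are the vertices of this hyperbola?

Rearranging, 9x² -16(y² + 24y) = 1728.
Completing the square gives 9x² -16(y + 12)² = 1728 + 0 - 2304 = -576.
Divide through by -576 to get (y + 12)²/36 - x²/64 = 1.
Hyperbola, center (0, -12), transverse axis vertical; a² = 36, b² = 64.
a = 6. Vertices at (h, k ± a).

(0, -18) and (0, -6)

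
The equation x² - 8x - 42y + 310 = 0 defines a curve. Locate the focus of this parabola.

Only x is squared. Complete the square in x: (x - 4)² = 42(y - 7).
Vertex (4, 7); 4p = 42 so p = 21/2. Opens up.
Focus is p units from the vertex along the axis: (h, k + p).

(4, 35/2)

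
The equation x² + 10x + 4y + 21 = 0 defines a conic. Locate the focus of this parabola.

Only x is squared. Complete the square in x: (x + 5)² = -4(y - 1).
Vertex (-5, 1); 4p = -4 so p = -1. Opens down.
Focus is p units from the vertex along the axis: (h, k + p).

(-5, 0)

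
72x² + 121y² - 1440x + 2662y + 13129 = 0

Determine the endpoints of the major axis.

Rearranging, 72(x² - 20x) + 121(y² + 22y) = -13129.
Complete the square in x and y: 72(x - 10)² + 121(y + 11)² = -13129 + 7200 + 14641 = 8712
Divide through by 8712 to get (x - 10)²/121 + (y + 11)²/72 = 1.
Ellipse, center (10, -11), major axis horizontal; a² = 121, b² = 72.
a = 11. Vertices at (h ± a, k).

(-1, -11) and (21, -11)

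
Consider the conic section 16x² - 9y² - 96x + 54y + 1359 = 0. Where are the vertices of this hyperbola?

(3, -9) and (3, 15)

Group: 16(x² - 6x) -9(y² - 6y) = -1359
Complete the square in x and y: 16(x - 3)² -9(y - 3)² = -1359 + 144 - 81 = -1296
Divide by -1296: (y - 3)²/144 - (x - 3)²/81 = 1
Hyperbola, center (3, 3), transverse axis vertical; a² = 144, b² = 81.
a = 12. Vertices at (h, k ± a).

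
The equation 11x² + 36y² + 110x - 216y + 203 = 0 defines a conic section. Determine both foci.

(-10, 3) and (0, 3)

Rearranging, 11(x² + 10x) + 36(y² - 6y) = -203.
Complete the square in x and y: 11(x + 5)² + 36(y - 3)² = -203 + 275 + 324 = 396
Dividing both sides by 396: (x + 5)²/36 + (y - 3)²/11 = 1
Ellipse, center (-5, 3), major axis horizontal; a² = 36, b² = 11.
c² = a² - b² = 36 - 11 = 25, so c = 5.
Foci lie on the horizontal axis through the center: (h ± c, k).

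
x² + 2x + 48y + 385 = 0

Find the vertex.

(-1, -8)

Only x is squared. Complete the square in x: (x + 1)² = -48(y + 8).
Vertex (-1, -8); 4p = -48 so p = -12. Opens down.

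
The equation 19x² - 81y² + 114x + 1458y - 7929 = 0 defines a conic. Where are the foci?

Group: 19(x² + 6x) -81(y² - 18y) = 7929
Complete the square: 19(x + 3)² -81(y - 9)² = 7929 + 171 - 6561 = 1539
Dividing both sides by 1539: (x + 3)²/81 - (y - 9)²/19 = 1
Hyperbola, center (-3, 9), transverse axis horizontal; a² = 81, b² = 19.
c² = a² + b² = 81 + 19 = 100, so c = 10.
Foci lie on the horizontal axis through the center: (h ± c, k).

(-13, 9) and (7, 9)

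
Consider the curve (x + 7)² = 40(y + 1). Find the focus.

Vertex (-7, -1); 4p = 40 so p = 10. Opens up.
Focus is p units from the vertex along the axis: (h, k + p).

(-7, 9)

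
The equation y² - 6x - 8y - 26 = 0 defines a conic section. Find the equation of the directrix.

Only y is squared. Complete the square in y: (y - 4)² = 6(x + 7).
Vertex (-7, 4); 4p = 6 so p = 3/2. Opens right.
Directrix is the vertical line x = h − p = -7 − (3/2) = -17/2.

x = -17/2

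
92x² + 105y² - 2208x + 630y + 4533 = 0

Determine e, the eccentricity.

Group the x- and y-terms: 92(x² - 24x) + 105(y² + 6y) = -4533
Complete the square in x and y: 92(x - 12)² + 105(y + 3)² = -4533 + 13248 + 945 = 9660
Divide by 9660: (x - 12)²/105 + (y + 3)²/92 = 1
Ellipse, center (12, -3), major axis horizontal; a² = 105, b² = 92.
c² = a² - b² = 13, so c = √13.
e = c/a = √13/√105 = √1365/105.

e = √1365/105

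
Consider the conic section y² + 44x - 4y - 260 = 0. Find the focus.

(-5, 2)

Only y is squared. Complete the square in y: (y - 2)² = -44(x - 6).
Vertex (6, 2); 4p = -44 so p = -11. Opens left.
Focus is p units from the vertex along the axis: (h + p, k).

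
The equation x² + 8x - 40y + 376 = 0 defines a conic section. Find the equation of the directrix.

y = -1

Only x is squared. Complete the square in x: (x + 4)² = 40(y - 9).
Vertex (-4, 9); 4p = 40 so p = 10. Opens up.
Directrix is the horizontal line y = k − p = 9 − (10) = -1.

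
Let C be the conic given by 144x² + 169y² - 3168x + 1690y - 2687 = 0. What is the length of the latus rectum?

288/13

Rearranging, 144(x² - 22x) + 169(y² + 10y) = 2687.
Completing the square gives 144(x - 11)² + 169(y + 5)² = 2687 + 17424 + 4225 = 24336.
Divide by 24336: (x - 11)²/169 + (y + 5)²/144 = 1
Ellipse, center (11, -5), major axis horizontal; a² = 169, b² = 144.
Latus rectum length = 2b²/a = 2·144/13 = 288/13.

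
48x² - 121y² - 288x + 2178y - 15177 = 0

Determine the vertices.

(-8, 9) and (14, 9)

Group the x- and y-terms: 48(x² - 6x) -121(y² - 18y) = 15177
Complete the square in x and y: 48(x - 3)² -121(y - 9)² = 15177 + 432 - 9801 = 5808
Divide through by 5808 to get (x - 3)²/121 - (y - 9)²/48 = 1.
Hyperbola, center (3, 9), transverse axis horizontal; a² = 121, b² = 48.
a = 11. Vertices at (h ± a, k).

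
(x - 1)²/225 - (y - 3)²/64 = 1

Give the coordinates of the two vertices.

Center (1, 3). The positive term is the x-term, so the transverse axis is horizontal; a² = 225, b² = 64.
a = 15. Vertices at (h ± a, k).

(-14, 3) and (16, 3)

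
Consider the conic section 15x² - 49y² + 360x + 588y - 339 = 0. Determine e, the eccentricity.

e = 8/7

Collect terms: 15(x² + 24x) -49(y² - 12y) = 339
Complete the square: 15(x + 12)² -49(y - 6)² = 339 + 2160 - 1764 = 735
Divide through by 735 to get (x + 12)²/49 - (y - 6)²/15 = 1.
Hyperbola, center (-12, 6), transverse axis horizontal; a² = 49, b² = 15.
c² = a² + b² = 64, so c = 8.
e = c/a = 8/7.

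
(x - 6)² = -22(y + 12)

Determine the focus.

Vertex (6, -12); 4p = -22 so p = -11/2. Opens down.
Focus is p units from the vertex along the axis: (h, k + p).

(6, -35/2)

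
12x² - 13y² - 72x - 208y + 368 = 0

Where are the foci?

12(x² - 6x) -13(y² + 16y) = -368
Complete the square: 12(x - 3)² -13(y + 8)² = -368 + 108 - 832 = -1092
Divide by -1092: (y + 8)²/84 - (x - 3)²/91 = 1
Hyperbola, center (3, -8), transverse axis vertical; a² = 84, b² = 91.
c² = a² + b² = 84 + 91 = 175, so c = 5√7.
Foci lie on the vertical axis through the center: (h, k ± c).

(3, -8 - 5√7) and (3, -8 + 5√7)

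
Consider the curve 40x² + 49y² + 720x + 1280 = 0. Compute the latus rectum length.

Group: 40(x² + 18x) + 49y² = -1280
Complete the square in x and y: 40(x + 9)² + 49y² = -1280 + 3240 + 0 = 1960
Divide by 1960: (x + 9)²/49 + y²/40 = 1
Ellipse, center (-9, 0), major axis horizontal; a² = 49, b² = 40.
Latus rectum length = 2b²/a = 2·40/7 = 80/7.

80/7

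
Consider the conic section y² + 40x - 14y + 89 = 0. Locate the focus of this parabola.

(-11, 7)

Only y is squared. Complete the square in y: (y - 7)² = -40(x + 1).
Vertex (-1, 7); 4p = -40 so p = -10. Opens left.
Focus is p units from the vertex along the axis: (h + p, k).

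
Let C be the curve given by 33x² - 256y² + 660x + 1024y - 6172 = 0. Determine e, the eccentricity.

e = 17/16

Collect terms: 33(x² + 20x) -256(y² - 4y) = 6172
Completing the square gives 33(x + 10)² -256(y - 2)² = 6172 + 3300 - 1024 = 8448.
Divide by 8448: (x + 10)²/256 - (y - 2)²/33 = 1
Hyperbola, center (-10, 2), transverse axis horizontal; a² = 256, b² = 33.
c² = a² + b² = 289, so c = 17.
e = c/a = 17/16.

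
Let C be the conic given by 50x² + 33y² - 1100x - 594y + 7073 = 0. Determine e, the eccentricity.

50(x² - 22x) + 33(y² - 18y) = -7073
Complete the square in x and y: 50(x - 11)² + 33(y - 9)² = -7073 + 6050 + 2673 = 1650
Divide by 1650: (x - 11)²/33 + (y - 9)²/50 = 1
Ellipse, center (11, 9), major axis vertical; a² = 50, b² = 33.
c² = a² - b² = 17, so c = √17.
e = c/a = √17/5√2 = √34/10.

e = √34/10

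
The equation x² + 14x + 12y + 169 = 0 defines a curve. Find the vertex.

Only x is squared. Complete the square in x: (x + 7)² = -12(y + 10).
Vertex (-7, -10); 4p = -12 so p = -3. Opens down.

(-7, -10)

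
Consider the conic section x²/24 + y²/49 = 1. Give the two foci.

(0, -5) and (0, 5)

Center (0, 0). The larger denominator 49 sits under the y-term, so the major axis is vertical; a² = 49, b² = 24.
c² = a² - b² = 49 - 24 = 25, so c = 5.
Foci lie on the vertical axis through the center: (h, k ± c).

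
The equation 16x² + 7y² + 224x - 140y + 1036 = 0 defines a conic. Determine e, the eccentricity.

e = 3/4

16(x² + 14x) + 7(y² - 20y) = -1036
Complete the square: 16(x + 7)² + 7(y - 10)² = -1036 + 784 + 700 = 448
Dividing both sides by 448: (x + 7)²/28 + (y - 10)²/64 = 1
Ellipse, center (-7, 10), major axis vertical; a² = 64, b² = 28.
c² = a² - b² = 36, so c = 6.
e = c/a = 6/8 = 3/4.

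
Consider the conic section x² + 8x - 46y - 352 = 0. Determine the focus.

(-4, 7/2)

Only x is squared. Complete the square in x: (x + 4)² = 46(y + 8).
Vertex (-4, -8); 4p = 46 so p = 23/2. Opens up.
Focus is p units from the vertex along the axis: (h, k + p).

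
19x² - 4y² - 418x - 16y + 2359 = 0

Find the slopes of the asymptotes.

Rearranging, 19(x² - 22x) -4(y² + 4y) = -2359.
Complete the square in x and y: 19(x - 11)² -4(y + 2)² = -2359 + 2299 - 16 = -76
Dividing both sides by -76: (y + 2)²/19 - (x - 11)²/4 = 1
Hyperbola, center (11, -2), transverse axis vertical; a² = 19, b² = 4.
For a vertical hyperbola the asymptotes have slope ±a/b.
Here that is ±√19/2.

√19/2 and -√19/2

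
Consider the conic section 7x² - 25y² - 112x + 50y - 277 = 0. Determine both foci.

(8 - 8√2, 1) and (8 + 8√2, 1)

Rearranging, 7(x² - 16x) -25(y² - 2y) = 277.
Completing the square gives 7(x - 8)² -25(y - 1)² = 277 + 448 - 25 = 700.
Dividing both sides by 700: (x - 8)²/100 - (y - 1)²/28 = 1
Hyperbola, center (8, 1), transverse axis horizontal; a² = 100, b² = 28.
c² = a² + b² = 100 + 28 = 128, so c = 8√2.
Foci lie on the horizontal axis through the center: (h ± c, k).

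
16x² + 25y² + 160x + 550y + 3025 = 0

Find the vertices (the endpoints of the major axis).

(-10, -11) and (0, -11)

16(x² + 10x) + 25(y² + 22y) = -3025
Complete the square in x and y: 16(x + 5)² + 25(y + 11)² = -3025 + 400 + 3025 = 400
Divide by 400: (x + 5)²/25 + (y + 11)²/16 = 1
Ellipse, center (-5, -11), major axis horizontal; a² = 25, b² = 16.
a = 5. Vertices at (h ± a, k).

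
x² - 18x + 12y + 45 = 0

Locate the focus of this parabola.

Only x is squared. Complete the square in x: (x - 9)² = -12(y - 3).
Vertex (9, 3); 4p = -12 so p = -3. Opens down.
Focus is p units from the vertex along the axis: (h, k + p).

(9, 0)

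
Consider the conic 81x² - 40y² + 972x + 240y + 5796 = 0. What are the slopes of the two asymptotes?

9√10/20 and -9√10/20

81(x² + 12x) -40(y² - 6y) = -5796
81(x + 6)² -40(y - 3)² = -5796 + 2916 - 360 = -3240
Dividing both sides by -3240: (y - 3)²/81 - (x + 6)²/40 = 1
Hyperbola, center (-6, 3), transverse axis vertical; a² = 81, b² = 40.
For a vertical hyperbola the asymptotes have slope ±a/b.
Here that is ±9/2√10 = ±9√10/20.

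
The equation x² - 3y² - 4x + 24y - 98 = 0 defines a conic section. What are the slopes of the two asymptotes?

Group the x- and y-terms: (x² - 4x) -3(y² - 8y) = 98
Complete the square in x and y: (x - 2)² -3(y - 4)² = 98 + 4 - 48 = 54
Dividing both sides by 54: (x - 2)²/54 - (y - 4)²/18 = 1
Hyperbola, center (2, 4), transverse axis horizontal; a² = 54, b² = 18.
For a horizontal hyperbola the asymptotes have slope ±b/a.
Here that is ±3√2/3√6 = ±√3/3.

√3/3 and -√3/3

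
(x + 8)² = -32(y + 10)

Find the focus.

(-8, -18)

Vertex (-8, -10); 4p = -32 so p = -8. Opens down.
Focus is p units from the vertex along the axis: (h, k + p).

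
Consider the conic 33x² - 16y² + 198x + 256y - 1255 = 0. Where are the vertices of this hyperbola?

(-7, 8) and (1, 8)

Collect terms: 33(x² + 6x) -16(y² - 16y) = 1255
Completing the square gives 33(x + 3)² -16(y - 8)² = 1255 + 297 - 1024 = 528.
Divide through by 528 to get (x + 3)²/16 - (y - 8)²/33 = 1.
Hyperbola, center (-3, 8), transverse axis horizontal; a² = 16, b² = 33.
a = 4. Vertices at (h ± a, k).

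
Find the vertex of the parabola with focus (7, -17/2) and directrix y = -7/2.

(7, -6)

The vertex is the midpoint between the focus and the directrix along the axis of symmetry.
Axis is vertical (directrix is horizontal). Vertex y-coordinate = (-17/2 + (-7/2))/2 = -6; x-coordinate = 7.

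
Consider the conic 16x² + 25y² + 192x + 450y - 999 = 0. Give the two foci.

16(x² + 12x) + 25(y² + 18y) = 999
16(x + 6)² + 25(y + 9)² = 999 + 576 + 2025 = 3600
Divide by 3600: (x + 6)²/225 + (y + 9)²/144 = 1
Ellipse, center (-6, -9), major axis horizontal; a² = 225, b² = 144.
c² = a² - b² = 225 - 144 = 81, so c = 9.
Foci lie on the horizontal axis through the center: (h ± c, k).

(-15, -9) and (3, -9)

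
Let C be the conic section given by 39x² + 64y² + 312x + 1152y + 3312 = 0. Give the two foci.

39(x² + 8x) + 64(y² + 18y) = -3312
Completing the square gives 39(x + 4)² + 64(y + 9)² = -3312 + 624 + 5184 = 2496.
Dividing both sides by 2496: (x + 4)²/64 + (y + 9)²/39 = 1
Ellipse, center (-4, -9), major axis horizontal; a² = 64, b² = 39.
c² = a² - b² = 64 - 39 = 25, so c = 5.
Foci lie on the horizontal axis through the center: (h ± c, k).

(-9, -9) and (1, -9)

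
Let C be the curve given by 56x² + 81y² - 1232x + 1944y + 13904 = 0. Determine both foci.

(6, -12) and (16, -12)

Group the x- and y-terms: 56(x² - 22x) + 81(y² + 24y) = -13904
Complete the square in x and y: 56(x - 11)² + 81(y + 12)² = -13904 + 6776 + 11664 = 4536
Divide through by 4536 to get (x - 11)²/81 + (y + 12)²/56 = 1.
Ellipse, center (11, -12), major axis horizontal; a² = 81, b² = 56.
c² = a² - b² = 81 - 56 = 25, so c = 5.
Foci lie on the horizontal axis through the center: (h ± c, k).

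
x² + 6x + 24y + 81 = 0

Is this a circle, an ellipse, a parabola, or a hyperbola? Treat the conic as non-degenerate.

No xy term. Coefficients of x² and y² are A = 1, C = 0.
Exactly one squared variable ⇒ parabola.

parabola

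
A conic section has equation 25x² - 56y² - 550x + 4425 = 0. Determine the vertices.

(11, -5) and (11, 5)

Collect terms: 25(x² - 22x) -56y² = -4425
Complete the square: 25(x - 11)² -56y² = -4425 + 3025 + 0 = -1400
Divide through by -1400 to get y²/25 - (x - 11)²/56 = 1.
Hyperbola, center (11, 0), transverse axis vertical; a² = 25, b² = 56.
a = 5. Vertices at (h, k ± a).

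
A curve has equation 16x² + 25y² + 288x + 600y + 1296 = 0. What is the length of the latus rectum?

96/5

Group: 16(x² + 18x) + 25(y² + 24y) = -1296
Completing the square gives 16(x + 9)² + 25(y + 12)² = -1296 + 1296 + 3600 = 3600.
Divide by 3600: (x + 9)²/225 + (y + 12)²/144 = 1
Ellipse, center (-9, -12), major axis horizontal; a² = 225, b² = 144.
Latus rectum length = 2b²/a = 2·144/15 = 96/5.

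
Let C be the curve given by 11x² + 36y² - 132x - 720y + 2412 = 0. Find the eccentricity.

e = 5/6

11(x² - 12x) + 36(y² - 20y) = -2412
Completing the square gives 11(x - 6)² + 36(y - 10)² = -2412 + 396 + 3600 = 1584.
Divide by 1584: (x - 6)²/144 + (y - 10)²/44 = 1
Ellipse, center (6, 10), major axis horizontal; a² = 144, b² = 44.
c² = a² - b² = 100, so c = 10.
e = c/a = 10/12 = 5/6.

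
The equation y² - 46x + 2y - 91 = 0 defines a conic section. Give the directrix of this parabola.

Only y is squared. Complete the square in y: (y + 1)² = 46(x + 2).
Vertex (-2, -1); 4p = 46 so p = 23/2. Opens right.
Directrix is the vertical line x = h − p = -2 − (23/2) = -27/2.

x = -27/2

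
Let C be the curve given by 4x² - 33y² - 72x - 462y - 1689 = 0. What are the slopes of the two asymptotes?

2√33/33 and -2√33/33

4(x² - 18x) -33(y² + 14y) = 1689
Completing the square gives 4(x - 9)² -33(y + 7)² = 1689 + 324 - 1617 = 396.
Divide through by 396 to get (x - 9)²/99 - (y + 7)²/12 = 1.
Hyperbola, center (9, -7), transverse axis horizontal; a² = 99, b² = 12.
For a horizontal hyperbola the asymptotes have slope ±b/a.
Here that is ±2√3/3√11 = ±2√33/33.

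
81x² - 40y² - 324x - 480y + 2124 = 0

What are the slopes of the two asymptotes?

9√10/20 and -9√10/20

Collect terms: 81(x² - 4x) -40(y² + 12y) = -2124
81(x - 2)² -40(y + 6)² = -2124 + 324 - 1440 = -3240
Divide through by -3240 to get (y + 6)²/81 - (x - 2)²/40 = 1.
Hyperbola, center (2, -6), transverse axis vertical; a² = 81, b² = 40.
For a vertical hyperbola the asymptotes have slope ±a/b.
Here that is ±9/2√10 = ±9√10/20.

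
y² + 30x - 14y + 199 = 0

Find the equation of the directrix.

x = 5/2

Only y is squared. Complete the square in y: (y - 7)² = -30(x + 5).
Vertex (-5, 7); 4p = -30 so p = -15/2. Opens left.
Directrix is the vertical line x = h − p = -5 − (-15/2) = 5/2.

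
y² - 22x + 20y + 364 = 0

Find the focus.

Only y is squared. Complete the square in y: (y + 10)² = 22(x - 12).
Vertex (12, -10); 4p = 22 so p = 11/2. Opens right.
Focus is p units from the vertex along the axis: (h + p, k).

(35/2, -10)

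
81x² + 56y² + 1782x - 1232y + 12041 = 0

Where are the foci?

(-11, 6) and (-11, 16)

Group: 81(x² + 22x) + 56(y² - 22y) = -12041
Complete the square in x and y: 81(x + 11)² + 56(y - 11)² = -12041 + 9801 + 6776 = 4536
Dividing both sides by 4536: (x + 11)²/56 + (y - 11)²/81 = 1
Ellipse, center (-11, 11), major axis vertical; a² = 81, b² = 56.
c² = a² - b² = 81 - 56 = 25, so c = 5.
Foci lie on the vertical axis through the center: (h, k ± c).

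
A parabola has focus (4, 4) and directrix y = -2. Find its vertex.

(4, 1)

The vertex is the midpoint between the focus and the directrix along the axis of symmetry.
Axis is vertical (directrix is horizontal). Vertex y-coordinate = (4 + (-2))/2 = 1; x-coordinate = 4.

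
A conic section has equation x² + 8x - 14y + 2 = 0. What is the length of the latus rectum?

Only x is squared. Complete the square in x: (x + 4)² = 14(y + 1).
Vertex (-4, -1); 4p = 14 so p = 7/2. Opens up.
Latus rectum length = |4p| = 14.

14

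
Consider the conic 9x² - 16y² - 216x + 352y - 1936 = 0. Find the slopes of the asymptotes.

3/4 and -3/4

Group: 9(x² - 24x) -16(y² - 22y) = 1936
Complete the square in x and y: 9(x - 12)² -16(y - 11)² = 1936 + 1296 - 1936 = 1296
Divide by 1296: (x - 12)²/144 - (y - 11)²/81 = 1
Hyperbola, center (12, 11), transverse axis horizontal; a² = 144, b² = 81.
For a horizontal hyperbola the asymptotes have slope ±b/a.
Here that is ±9/12 = ±3/4.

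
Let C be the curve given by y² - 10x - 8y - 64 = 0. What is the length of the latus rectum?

Only y is squared. Complete the square in y: (y - 4)² = 10(x + 8).
Vertex (-8, 4); 4p = 10 so p = 5/2. Opens right.
Latus rectum length = |4p| = 10.

10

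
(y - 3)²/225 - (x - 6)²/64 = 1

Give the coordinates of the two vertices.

(6, -12) and (6, 18)

Center (6, 3). The positive term is the y-term, so the transverse axis is vertical; a² = 225, b² = 64.
a = 15. Vertices at (h, k ± a).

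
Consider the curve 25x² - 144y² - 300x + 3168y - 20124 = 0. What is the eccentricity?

Group the x- and y-terms: 25(x² - 12x) -144(y² - 22y) = 20124
25(x - 6)² -144(y - 11)² = 20124 + 900 - 17424 = 3600
Dividing both sides by 3600: (x - 6)²/144 - (y - 11)²/25 = 1
Hyperbola, center (6, 11), transverse axis horizontal; a² = 144, b² = 25.
c² = a² + b² = 169, so c = 13.
e = c/a = 13/12.

e = 13/12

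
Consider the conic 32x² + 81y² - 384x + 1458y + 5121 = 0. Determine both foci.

32(x² - 12x) + 81(y² + 18y) = -5121
Complete the square: 32(x - 6)² + 81(y + 9)² = -5121 + 1152 + 6561 = 2592
Dividing both sides by 2592: (x - 6)²/81 + (y + 9)²/32 = 1
Ellipse, center (6, -9), major axis horizontal; a² = 81, b² = 32.
c² = a² - b² = 81 - 32 = 49, so c = 7.
Foci lie on the horizontal axis through the center: (h ± c, k).

(-1, -9) and (13, -9)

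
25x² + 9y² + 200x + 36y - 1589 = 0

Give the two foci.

(-4, -14) and (-4, 10)

25(x² + 8x) + 9(y² + 4y) = 1589
Complete the square in x and y: 25(x + 4)² + 9(y + 2)² = 1589 + 400 + 36 = 2025
Divide through by 2025 to get (x + 4)²/81 + (y + 2)²/225 = 1.
Ellipse, center (-4, -2), major axis vertical; a² = 225, b² = 81.
c² = a² - b² = 225 - 81 = 144, so c = 12.
Foci lie on the vertical axis through the center: (h, k ± c).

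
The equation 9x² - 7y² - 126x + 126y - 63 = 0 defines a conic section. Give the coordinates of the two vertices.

(7, 6) and (7, 12)

Collect terms: 9(x² - 14x) -7(y² - 18y) = 63
Complete the square in x and y: 9(x - 7)² -7(y - 9)² = 63 + 441 - 567 = -63
Divide through by -63 to get (y - 9)²/9 - (x - 7)²/7 = 1.
Hyperbola, center (7, 9), transverse axis vertical; a² = 9, b² = 7.
a = 3. Vertices at (h, k ± a).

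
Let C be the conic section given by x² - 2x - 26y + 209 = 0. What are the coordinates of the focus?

Only x is squared. Complete the square in x: (x - 1)² = 26(y - 8).
Vertex (1, 8); 4p = 26 so p = 13/2. Opens up.
Focus is p units from the vertex along the axis: (h, k + p).

(1, 29/2)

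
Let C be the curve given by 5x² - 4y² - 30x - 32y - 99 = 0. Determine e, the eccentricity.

Collect terms: 5(x² - 6x) -4(y² + 8y) = 99
Complete the square in x and y: 5(x - 3)² -4(y + 4)² = 99 + 45 - 64 = 80
Divide by 80: (x - 3)²/16 - (y + 4)²/20 = 1
Hyperbola, center (3, -4), transverse axis horizontal; a² = 16, b² = 20.
c² = a² + b² = 36, so c = 6.
e = c/a = 6/4 = 3/2.

e = 3/2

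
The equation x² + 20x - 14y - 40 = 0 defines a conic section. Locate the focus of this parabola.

Only x is squared. Complete the square in x: (x + 10)² = 14(y + 10).
Vertex (-10, -10); 4p = 14 so p = 7/2. Opens up.
Focus is p units from the vertex along the axis: (h, k + p).

(-10, -13/2)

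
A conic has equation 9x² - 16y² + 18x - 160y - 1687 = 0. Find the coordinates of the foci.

Rearranging, 9(x² + 2x) -16(y² + 10y) = 1687.
Completing the square gives 9(x + 1)² -16(y + 5)² = 1687 + 9 - 400 = 1296.
Dividing both sides by 1296: (x + 1)²/144 - (y + 5)²/81 = 1
Hyperbola, center (-1, -5), transverse axis horizontal; a² = 144, b² = 81.
c² = a² + b² = 144 + 81 = 225, so c = 15.
Foci lie on the horizontal axis through the center: (h ± c, k).

(-16, -5) and (14, -5)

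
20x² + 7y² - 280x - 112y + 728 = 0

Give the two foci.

20(x² - 14x) + 7(y² - 16y) = -728
Completing the square gives 20(x - 7)² + 7(y - 8)² = -728 + 980 + 448 = 700.
Divide through by 700 to get (x - 7)²/35 + (y - 8)²/100 = 1.
Ellipse, center (7, 8), major axis vertical; a² = 100, b² = 35.
c² = a² - b² = 100 - 35 = 65, so c = √65.
Foci lie on the vertical axis through the center: (h, k ± c).

(7, 8 - √65) and (7, 8 + √65)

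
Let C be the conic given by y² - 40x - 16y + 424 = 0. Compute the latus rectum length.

Only y is squared. Complete the square in y: (y - 8)² = 40(x - 9).
Vertex (9, 8); 4p = 40 so p = 10. Opens right.
Latus rectum length = |4p| = 40.

40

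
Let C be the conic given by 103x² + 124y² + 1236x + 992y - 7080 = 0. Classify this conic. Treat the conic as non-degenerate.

No xy term. Coefficients of x² and y² are A = 103, C = 124.
A and C have the same sign but A ≠ C ⇒ ellipse.

ellipse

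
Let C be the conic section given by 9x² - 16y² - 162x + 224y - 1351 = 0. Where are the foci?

Collect terms: 9(x² - 18x) -16(y² - 14y) = 1351
Complete the square: 9(x - 9)² -16(y - 7)² = 1351 + 729 - 784 = 1296
Divide through by 1296 to get (x - 9)²/144 - (y - 7)²/81 = 1.
Hyperbola, center (9, 7), transverse axis horizontal; a² = 144, b² = 81.
c² = a² + b² = 144 + 81 = 225, so c = 15.
Foci lie on the horizontal axis through the center: (h ± c, k).

(-6, 7) and (24, 7)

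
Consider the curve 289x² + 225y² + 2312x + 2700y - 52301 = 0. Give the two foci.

Group the x- and y-terms: 289(x² + 8x) + 225(y² + 12y) = 52301
289(x + 4)² + 225(y + 6)² = 52301 + 4624 + 8100 = 65025
Divide through by 65025 to get (x + 4)²/225 + (y + 6)²/289 = 1.
Ellipse, center (-4, -6), major axis vertical; a² = 289, b² = 225.
c² = a² - b² = 289 - 225 = 64, so c = 8.
Foci lie on the vertical axis through the center: (h, k ± c).

(-4, -14) and (-4, 2)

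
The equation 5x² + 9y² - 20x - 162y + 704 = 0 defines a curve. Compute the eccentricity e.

Group the x- and y-terms: 5(x² - 4x) + 9(y² - 18y) = -704
5(x - 2)² + 9(y - 9)² = -704 + 20 + 729 = 45
Divide through by 45 to get (x - 2)²/9 + (y - 9)²/5 = 1.
Ellipse, center (2, 9), major axis horizontal; a² = 9, b² = 5.
c² = a² - b² = 4, so c = 2.
e = c/a = 2/3.

e = 2/3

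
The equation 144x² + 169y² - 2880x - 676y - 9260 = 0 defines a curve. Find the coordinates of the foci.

(5, 2) and (15, 2)

Group the x- and y-terms: 144(x² - 20x) + 169(y² - 4y) = 9260
144(x - 10)² + 169(y - 2)² = 9260 + 14400 + 676 = 24336
Divide through by 24336 to get (x - 10)²/169 + (y - 2)²/144 = 1.
Ellipse, center (10, 2), major axis horizontal; a² = 169, b² = 144.
c² = a² - b² = 169 - 144 = 25, so c = 5.
Foci lie on the horizontal axis through the center: (h ± c, k).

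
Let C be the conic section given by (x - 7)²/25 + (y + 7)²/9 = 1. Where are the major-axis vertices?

(2, -7) and (12, -7)

Center (7, -7). The larger denominator 25 sits under the x-term, so the major axis is horizontal; a² = 25, b² = 9.
a = 5. Vertices at (h ± a, k).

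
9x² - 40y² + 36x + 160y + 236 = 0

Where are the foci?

Group: 9(x² + 4x) -40(y² - 4y) = -236
9(x + 2)² -40(y - 2)² = -236 + 36 - 160 = -360
Divide by -360: (y - 2)²/9 - (x + 2)²/40 = 1
Hyperbola, center (-2, 2), transverse axis vertical; a² = 9, b² = 40.
c² = a² + b² = 9 + 40 = 49, so c = 7.
Foci lie on the vertical axis through the center: (h, k ± c).

(-2, -5) and (-2, 9)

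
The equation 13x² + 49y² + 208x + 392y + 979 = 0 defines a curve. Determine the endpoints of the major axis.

(-15, -4) and (-1, -4)

Group: 13(x² + 16x) + 49(y² + 8y) = -979
Complete the square in x and y: 13(x + 8)² + 49(y + 4)² = -979 + 832 + 784 = 637
Dividing both sides by 637: (x + 8)²/49 + (y + 4)²/13 = 1
Ellipse, center (-8, -4), major axis horizontal; a² = 49, b² = 13.
a = 7. Vertices at (h ± a, k).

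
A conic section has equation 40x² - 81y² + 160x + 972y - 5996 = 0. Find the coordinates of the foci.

40(x² + 4x) -81(y² - 12y) = 5996
Complete the square in x and y: 40(x + 2)² -81(y - 6)² = 5996 + 160 - 2916 = 3240
Divide by 3240: (x + 2)²/81 - (y - 6)²/40 = 1
Hyperbola, center (-2, 6), transverse axis horizontal; a² = 81, b² = 40.
c² = a² + b² = 81 + 40 = 121, so c = 11.
Foci lie on the horizontal axis through the center: (h ± c, k).

(-13, 6) and (9, 6)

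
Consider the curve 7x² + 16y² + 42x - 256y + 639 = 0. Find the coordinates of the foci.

Group the x- and y-terms: 7(x² + 6x) + 16(y² - 16y) = -639
Completing the square gives 7(x + 3)² + 16(y - 8)² = -639 + 63 + 1024 = 448.
Dividing both sides by 448: (x + 3)²/64 + (y - 8)²/28 = 1
Ellipse, center (-3, 8), major axis horizontal; a² = 64, b² = 28.
c² = a² - b² = 64 - 28 = 36, so c = 6.
Foci lie on the horizontal axis through the center: (h ± c, k).

(-9, 8) and (3, 8)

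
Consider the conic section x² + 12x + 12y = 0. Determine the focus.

Only x is squared. Complete the square in x: (x + 6)² = -12(y - 3).
Vertex (-6, 3); 4p = -12 so p = -3. Opens down.
Focus is p units from the vertex along the axis: (h, k + p).

(-6, 0)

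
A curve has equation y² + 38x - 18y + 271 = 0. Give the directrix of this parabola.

x = 9/2

Only y is squared. Complete the square in y: (y - 9)² = -38(x + 5).
Vertex (-5, 9); 4p = -38 so p = -19/2. Opens left.
Directrix is the vertical line x = h − p = -5 − (-19/2) = 9/2.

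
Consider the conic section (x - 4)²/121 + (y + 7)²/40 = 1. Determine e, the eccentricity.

e = 9/11

Center (4, -7). The larger denominator 121 sits under the x-term, so the major axis is horizontal; a² = 121, b² = 40.
c² = a² - b² = 81, so c = 9.
e = c/a = 9/11.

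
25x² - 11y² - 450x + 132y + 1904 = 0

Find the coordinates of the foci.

(9, 0) and (9, 12)

Collect terms: 25(x² - 18x) -11(y² - 12y) = -1904
Complete the square in x and y: 25(x - 9)² -11(y - 6)² = -1904 + 2025 - 396 = -275
Divide by -275: (y - 6)²/25 - (x - 9)²/11 = 1
Hyperbola, center (9, 6), transverse axis vertical; a² = 25, b² = 11.
c² = a² + b² = 25 + 11 = 36, so c = 6.
Foci lie on the vertical axis through the center: (h, k ± c).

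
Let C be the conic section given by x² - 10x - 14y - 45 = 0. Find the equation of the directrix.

Only x is squared. Complete the square in x: (x - 5)² = 14(y + 5).
Vertex (5, -5); 4p = 14 so p = 7/2. Opens up.
Directrix is the horizontal line y = k − p = -5 − (7/2) = -17/2.

y = -17/2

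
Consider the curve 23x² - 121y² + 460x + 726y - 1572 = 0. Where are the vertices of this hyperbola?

(-21, 3) and (1, 3)

Group the x- and y-terms: 23(x² + 20x) -121(y² - 6y) = 1572
Completing the square gives 23(x + 10)² -121(y - 3)² = 1572 + 2300 - 1089 = 2783.
Divide by 2783: (x + 10)²/121 - (y - 3)²/23 = 1
Hyperbola, center (-10, 3), transverse axis horizontal; a² = 121, b² = 23.
a = 11. Vertices at (h ± a, k).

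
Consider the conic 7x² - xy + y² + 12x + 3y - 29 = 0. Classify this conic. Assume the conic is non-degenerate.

A = 7, B = -1, C = 1.
Discriminant B² − 4AC = (-1)² − 4·7·1 = -27.
B² − 4AC < 0 ⇒ ellipse.

ellipse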